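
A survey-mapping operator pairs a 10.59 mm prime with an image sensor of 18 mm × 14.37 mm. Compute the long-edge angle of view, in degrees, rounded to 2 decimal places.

80.72°

Angle of view α = 2·arctan(w/2f) with w = 18 mm and f = 10.59 mm.
w/2f = 0.84986; arctan(0.84986) ≈ 40.3598°, so α ≈ 80.7196°.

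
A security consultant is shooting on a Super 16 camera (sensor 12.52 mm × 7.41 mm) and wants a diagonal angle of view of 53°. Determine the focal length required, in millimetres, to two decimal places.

14.59 mm

Sensor diagonal = √(12.52² + 7.41²) = √211.6585 ≈ 14.5485 mm.
From α = 2·arctan(d/2f) we get f = d / (2·tan(α/2)).
With d = 14.5485 mm and α/2 = 26.5°, tan(α/2) ≈ 0.49858, so f ≈ 14.5485 / 0.99716 ≈ 14.5899 mm.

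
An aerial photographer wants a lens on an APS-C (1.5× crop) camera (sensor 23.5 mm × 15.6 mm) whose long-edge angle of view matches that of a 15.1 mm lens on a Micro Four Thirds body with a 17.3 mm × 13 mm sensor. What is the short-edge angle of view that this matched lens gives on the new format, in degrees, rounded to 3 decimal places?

41.641°

Equal long-edge AOV ⇒ f₂ = f₁ · 23.5/17.3 = 15.1 × 1.35838 ≈ 20.5116 mm.
Short-edge AOV on the new format = 2·arctan(15.6 / (2 × 20.5116)) = 2·arctan(0.38027) ≈ 41.6410°.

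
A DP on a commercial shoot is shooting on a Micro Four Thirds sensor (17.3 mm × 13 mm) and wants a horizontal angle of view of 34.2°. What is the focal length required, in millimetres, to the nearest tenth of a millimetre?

28.1 mm

From α = 2·arctan(w/2f) we get f = w / (2·tan(α/2)).
With w = 17.3 mm and α/2 = 17.1°, tan(α/2) ≈ 0.30764, so f ≈ 17.3 / 0.61528 ≈ 28.1173 mm.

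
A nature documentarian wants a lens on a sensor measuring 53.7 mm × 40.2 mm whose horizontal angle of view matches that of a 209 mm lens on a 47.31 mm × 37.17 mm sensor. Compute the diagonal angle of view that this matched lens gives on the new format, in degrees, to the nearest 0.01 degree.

Equal horizontal AOV ⇒ f₂ = f₁ · 53.7/47.31 = 209 × 1.13507 ≈ 237.2289 mm.
Sensor diagonal = √(53.7² + 40.2²) = √4499.7300 ≈ 67.0800 mm.
Diagonal AOV on the new format = 2·arctan(67.0800 / (2 × 237.2289)) = 2·arctan(0.14138) ≈ 16.0946°.

16.09°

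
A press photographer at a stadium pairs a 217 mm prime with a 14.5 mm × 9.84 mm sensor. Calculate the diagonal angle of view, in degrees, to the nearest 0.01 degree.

Sensor diagonal = √(14.5² + 9.84²) = √307.0756 ≈ 17.5236 mm.
Angle of view α = 2·arctan(d/2f) with d = 17.5236 mm and f = 217 mm.
d/2f = 0.04038; arctan(0.04038) ≈ 2.3122°, so α ≈ 4.6243°.

4.62°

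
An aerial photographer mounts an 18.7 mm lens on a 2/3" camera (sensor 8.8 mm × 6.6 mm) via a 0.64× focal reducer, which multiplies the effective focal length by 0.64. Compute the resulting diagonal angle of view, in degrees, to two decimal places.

Effective focal length f = 18.7 × 0.64 = 11.968 mm.
Sensor diagonal = √(8.8² + 6.6²) = √121.0000 ≈ 11.0000 mm.
α = 2·arctan(11.000 / (2 × 11.968)) = 2·arctan(0.45956) ≈ 49.3631°.

49.36°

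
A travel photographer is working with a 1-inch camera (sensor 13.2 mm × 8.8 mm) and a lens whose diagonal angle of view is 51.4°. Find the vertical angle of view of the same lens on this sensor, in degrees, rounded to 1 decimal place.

Sensor diagonal = √(13.2² + 8.8²) = √251.6800 ≈ 15.8644 mm.
From the diagonal AOV: f = 15.8644 / (2·tan(25.7°)) = 15.8644 / 0.96253 ≈ 16.4819 mm.
Vertical AOV = 2·arctan(8.8 / (2 × 16.4819)) = 2·arctan(0.26696) ≈ 29.8941°.

29.9°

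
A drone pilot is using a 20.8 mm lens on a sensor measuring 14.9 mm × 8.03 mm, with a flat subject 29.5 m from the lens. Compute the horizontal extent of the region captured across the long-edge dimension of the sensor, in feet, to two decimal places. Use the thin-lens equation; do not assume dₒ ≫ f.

69.28 ft

dₒ: 29.5 m = 29500 mm.
Similar triangles through the lens centre give W/dₒ = w/dᵢ; with 1/f = 1/dₒ + 1/dᵢ this gives W = w·(dₒ − f)/f.
W = 14.9 mm × (29500 − 20.8) / 20.8 = 14.9 × 1417.2692 ≈ 21117.312 mm = 21117.312/304.8 ft = 69.2825 ft.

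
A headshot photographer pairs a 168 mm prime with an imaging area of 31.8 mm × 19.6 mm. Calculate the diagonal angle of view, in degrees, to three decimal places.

12.688°

Sensor diagonal = √(31.8² + 19.6²) = √1395.4000 ≈ 37.3551 mm.
Angle of view α = 2·arctan(d/2f) with d = 37.3551 mm and f = 168 mm.
d/2f = 0.11118; arctan(0.11118) ≈ 6.3439°, so α ≈ 12.6877°.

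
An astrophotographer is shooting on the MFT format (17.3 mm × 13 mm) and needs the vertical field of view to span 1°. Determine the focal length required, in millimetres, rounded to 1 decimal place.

744.8 mm

From α = 2·arctan(h/2f) we get f = h / (2·tan(α/2)).
With h = 13 mm and α/2 = 0.5°, tan(α/2) ≈ 0.00873, so f ≈ 13 / 0.01745 ≈ 744.8262 mm.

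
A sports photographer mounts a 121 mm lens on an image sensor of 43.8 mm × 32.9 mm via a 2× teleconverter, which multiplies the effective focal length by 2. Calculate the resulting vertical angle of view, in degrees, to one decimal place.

Effective focal length f = 121 × 2 = 242 mm.
α = 2·arctan(32.9 / (2 × 242)) = 2·arctan(0.06798) ≈ 7.7774°.

7.8°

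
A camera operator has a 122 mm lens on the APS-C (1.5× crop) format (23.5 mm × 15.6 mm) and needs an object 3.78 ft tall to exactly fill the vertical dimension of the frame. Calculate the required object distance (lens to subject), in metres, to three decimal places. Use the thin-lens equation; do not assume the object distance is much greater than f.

9.132 m

W: 3.78 ft × 304.8 mm/ft = 1152.14 mm.
Magnification m = h/W = dᵢ/dₒ; combined with 1/f = 1/dₒ + 1/dᵢ this gives dₒ = f·(1 + W/h).
dₒ = 122 mm × (1 + 1152.14/15.6) = 122 × 74.8554 ≈ 9132.357 mm = 9.13236 m.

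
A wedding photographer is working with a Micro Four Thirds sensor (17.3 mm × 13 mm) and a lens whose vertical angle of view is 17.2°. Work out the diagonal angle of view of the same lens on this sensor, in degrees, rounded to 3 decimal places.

28.261°

From the vertical AOV: f = 13 / (2·tan(8.6°)) = 13 / 0.30247 ≈ 42.9792 mm.
Sensor diagonal = √(17.3² + 13²) = √468.2900 ≈ 21.6400 mm.
Diagonal AOV = 2·arctan(21.6400 / (2 × 42.9792)) = 2·arctan(0.25175) ≈ 28.2611°.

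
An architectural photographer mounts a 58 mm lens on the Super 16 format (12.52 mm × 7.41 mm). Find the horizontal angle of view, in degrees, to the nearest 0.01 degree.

12.32°

Angle of view α = 2·arctan(w/2f) with w = 12.52 mm and f = 58 mm.
w/2f = 0.10793; arctan(0.10793) ≈ 6.1601°, so α ≈ 12.3203°.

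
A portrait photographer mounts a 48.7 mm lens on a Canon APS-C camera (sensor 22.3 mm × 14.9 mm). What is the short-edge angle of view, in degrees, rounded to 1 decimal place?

Angle of view α = 2·arctan(h/2f) with h = 14.9 mm and f = 48.7 mm.
h/2f = 0.15298; arctan(0.15298) ≈ 8.6975°, so α ≈ 17.3951°.

17.4°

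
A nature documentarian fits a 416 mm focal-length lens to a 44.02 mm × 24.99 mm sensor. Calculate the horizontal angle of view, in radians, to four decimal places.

Angle of view α = 2·arctan(w/2f) with w = 44.02 mm and f = 416 mm.
w/2f = 0.05291; arctan(0.05291) ≈ 0.0529 rad, so α ≈ 0.1057 rad.

0.1057 rad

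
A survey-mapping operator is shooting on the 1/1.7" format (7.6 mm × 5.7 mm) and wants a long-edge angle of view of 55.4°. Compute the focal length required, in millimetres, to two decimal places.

From α = 2·arctan(w/2f) we get f = w / (2·tan(α/2)).
With w = 7.6 mm and α/2 = 27.7°, tan(α/2) ≈ 0.52501, so f ≈ 7.6 / 1.05002 ≈ 7.2379 mm.

7.24 mm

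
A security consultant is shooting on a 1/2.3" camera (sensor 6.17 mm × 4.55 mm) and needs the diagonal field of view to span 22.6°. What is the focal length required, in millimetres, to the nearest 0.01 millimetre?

Sensor diagonal = √(6.17² + 4.55²) = √58.7714 ≈ 7.6663 mm.
From α = 2·arctan(d/2f) we get f = d / (2·tan(α/2)).
With d = 7.6663 mm and α/2 = 11.3°, tan(α/2) ≈ 0.19982, so f ≈ 7.6663 / 0.39964 ≈ 19.1829 mm.

19.18 mm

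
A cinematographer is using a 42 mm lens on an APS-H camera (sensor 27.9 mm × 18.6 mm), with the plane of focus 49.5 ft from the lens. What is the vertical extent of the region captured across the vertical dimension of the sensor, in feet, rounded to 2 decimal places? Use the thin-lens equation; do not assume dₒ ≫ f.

21.86 ft

dₒ: 49.5 ft × 304.8 mm/ft = 15087.60 mm.
Similar triangles through the lens centre give W/dₒ = h/dᵢ; with 1/f = 1/dₒ + 1/dᵢ this gives W = h·(dₒ − f)/f.
W = 18.6 mm × (15087.6 − 42) / 42 = 18.6 × 358.2286 ≈ 6663.051 mm = 6663.051/304.8 ft = 21.8604 ft.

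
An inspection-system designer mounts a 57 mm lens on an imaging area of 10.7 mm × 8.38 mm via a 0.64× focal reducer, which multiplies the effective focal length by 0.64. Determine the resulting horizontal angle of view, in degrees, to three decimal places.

Effective focal length f = 57 × 0.64 = 36.48 mm.
α = 2·arctan(10.7 / (2 × 36.48)) = 2·arctan(0.14666) ≈ 16.6866°.

16.687°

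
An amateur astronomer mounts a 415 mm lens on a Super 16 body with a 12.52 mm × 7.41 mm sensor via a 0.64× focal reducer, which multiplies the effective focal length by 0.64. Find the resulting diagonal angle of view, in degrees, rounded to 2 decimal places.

3.14°

Effective focal length f = 415 × 0.64 = 265.6 mm.
Sensor diagonal = √(12.52² + 7.41²) = √211.6585 ≈ 14.5485 mm.
α = 2·arctan(14.548 / (2 × 265.6)) = 2·arctan(0.02739) ≈ 3.1376°.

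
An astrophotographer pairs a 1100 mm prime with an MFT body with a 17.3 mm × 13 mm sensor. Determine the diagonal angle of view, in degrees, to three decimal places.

Sensor diagonal = √(17.3² + 13²) = √468.2900 ≈ 21.6400 mm.
Angle of view α = 2·arctan(d/2f) with d = 21.6400 mm and f = 1100 mm.
d/2f = 0.00984; arctan(0.00984) ≈ 0.5636°, so α ≈ 1.1271°.

1.127°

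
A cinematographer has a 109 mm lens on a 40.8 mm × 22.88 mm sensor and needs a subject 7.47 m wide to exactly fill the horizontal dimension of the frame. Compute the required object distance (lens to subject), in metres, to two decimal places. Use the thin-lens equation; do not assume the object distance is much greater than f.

20.07 m

W: 7.47 m = 7470 mm.
Magnification m = w/W = dᵢ/dₒ; combined with 1/f = 1/dₒ + 1/dᵢ this gives dₒ = f·(1 + W/w).
dₒ = 109 mm × (1 + 7470/40.8) = 109 × 184.0882 ≈ 20065.618 mm = 20.0656 m.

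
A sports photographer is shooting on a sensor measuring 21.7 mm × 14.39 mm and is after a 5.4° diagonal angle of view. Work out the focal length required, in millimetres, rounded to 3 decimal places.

Sensor diagonal = √(21.7² + 14.39²) = √677.9621 ≈ 26.0377 mm.
From α = 2·arctan(d/2f) we get f = d / (2·tan(α/2)).
With d = 26.0377 mm and α/2 = 2.7°, tan(α/2) ≈ 0.04716, so f ≈ 26.0377 / 0.09432 ≈ 276.0641 mm.

276.064 mm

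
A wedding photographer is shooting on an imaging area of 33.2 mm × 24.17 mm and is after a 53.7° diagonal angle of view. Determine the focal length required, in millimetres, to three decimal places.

40.561 mm

Sensor diagonal = √(33.2² + 24.17²) = √1686.4289 ≈ 41.0662 mm.
From α = 2·arctan(d/2f) we get f = d / (2·tan(α/2)).
With d = 41.0662 mm and α/2 = 26.85°, tan(α/2) ≈ 0.50623, so f ≈ 41.0662 / 1.01246 ≈ 40.5606 mm.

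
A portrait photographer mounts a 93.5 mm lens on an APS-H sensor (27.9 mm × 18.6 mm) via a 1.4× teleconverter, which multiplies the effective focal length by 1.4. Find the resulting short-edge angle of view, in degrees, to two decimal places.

Effective focal length f = 93.5 × 1.4 = 130.9 mm.
α = 2·arctan(18.6 / (2 × 130.9)) = 2·arctan(0.07105) ≈ 8.1277°.

8.13°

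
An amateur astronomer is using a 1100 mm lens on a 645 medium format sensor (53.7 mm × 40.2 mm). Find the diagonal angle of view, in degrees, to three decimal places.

3.493°

Sensor diagonal = √(53.7² + 40.2²) = √4499.7300 ≈ 67.0800 mm.
Angle of view α = 2·arctan(d/2f) with d = 67.0800 mm and f = 1100 mm.
d/2f = 0.03049; arctan(0.03049) ≈ 1.7465°, so α ≈ 3.4929°.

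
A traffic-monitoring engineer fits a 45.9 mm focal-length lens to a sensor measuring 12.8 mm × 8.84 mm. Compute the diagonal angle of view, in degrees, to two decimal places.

19.24°

Sensor diagonal = √(12.8² + 8.84²) = √241.9856 ≈ 15.5559 mm.
Angle of view α = 2·arctan(d/2f) with d = 15.5559 mm and f = 45.9 mm.
d/2f = 0.16945; arctan(0.16945) ≈ 9.6176°, so α ≈ 19.2353°.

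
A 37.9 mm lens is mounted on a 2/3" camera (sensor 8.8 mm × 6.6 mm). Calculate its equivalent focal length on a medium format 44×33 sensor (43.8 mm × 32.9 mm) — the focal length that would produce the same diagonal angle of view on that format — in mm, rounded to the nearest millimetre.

189 mm

Sensor diagonal = √(8.8² + 6.6²) = √121.0000 ≈ 11.0000 mm.
Sensor diagonal = √(43.8² + 32.9²) = √3000.8500 ≈ 54.7800 mm.
Equal angle of view means equal diagonal/f ratio, so f₂ = f₁ · (diagonal₂/diagonal₁) = 37.9 × 54.7800/11.0000.
f₂ = 37.9 × 4.98000 ≈ 188.742 mm.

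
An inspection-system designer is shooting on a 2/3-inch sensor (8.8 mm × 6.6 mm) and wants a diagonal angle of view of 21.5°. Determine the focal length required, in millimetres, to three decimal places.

Sensor diagonal = √(8.8² + 6.6²) = √121.0000 ≈ 11.0000 mm.
From α = 2·arctan(d/2f) we get f = d / (2·tan(α/2)).
With d = 11.0000 mm and α/2 = 10.75°, tan(α/2) ≈ 0.18986, so f ≈ 11.0000 / 0.37971 ≈ 28.9693 mm.

28.969 mm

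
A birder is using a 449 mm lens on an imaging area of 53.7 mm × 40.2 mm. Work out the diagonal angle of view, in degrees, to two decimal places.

Sensor diagonal = √(53.7² + 40.2²) = √4499.7300 ≈ 67.0800 mm.
Angle of view α = 2·arctan(d/2f) with d = 67.0800 mm and f = 449 mm.
d/2f = 0.07470; arctan(0.07470) ≈ 4.2720°, so α ≈ 8.5440°.

8.54°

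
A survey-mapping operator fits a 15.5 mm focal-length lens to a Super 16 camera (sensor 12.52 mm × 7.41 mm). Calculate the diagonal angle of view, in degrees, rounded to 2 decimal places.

50.28°

Sensor diagonal = √(12.52² + 7.41²) = √211.6585 ≈ 14.5485 mm.
Angle of view α = 2·arctan(d/2f) with d = 14.5485 mm and f = 15.5 mm.
d/2f = 0.46931; arctan(0.46931) ≈ 25.1409°, so α ≈ 50.2819°.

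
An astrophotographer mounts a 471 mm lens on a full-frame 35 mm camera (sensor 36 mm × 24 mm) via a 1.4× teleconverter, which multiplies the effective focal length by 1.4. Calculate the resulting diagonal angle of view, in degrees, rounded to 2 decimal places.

3.76°

Effective focal length f = 471 × 1.4 = 659.4 mm.
Sensor diagonal = √(36² + 24²) = √1872.0000 ≈ 43.2666 mm.
α = 2·arctan(43.267 / (2 × 659.4)) = 2·arctan(0.03281) ≈ 3.7581°.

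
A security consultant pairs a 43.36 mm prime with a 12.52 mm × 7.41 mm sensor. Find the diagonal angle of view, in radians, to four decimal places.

0.3324 rad

Sensor diagonal = √(12.52² + 7.41²) = √211.6585 ≈ 14.5485 mm.
Angle of view α = 2·arctan(d/2f) with d = 14.5485 mm and f = 43.36 mm.
d/2f = 0.16776; arctan(0.16776) ≈ 0.1662 rad, so α ≈ 0.3324 rad.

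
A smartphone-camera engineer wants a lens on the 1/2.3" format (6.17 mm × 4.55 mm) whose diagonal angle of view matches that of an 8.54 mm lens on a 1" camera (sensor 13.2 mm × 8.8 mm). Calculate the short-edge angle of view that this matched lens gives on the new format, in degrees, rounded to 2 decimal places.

Sensor diagonal = √(13.2² + 8.8²) = √251.6800 ≈ 15.8644 mm.
Sensor diagonal = √(6.17² + 4.55²) = √58.7714 ≈ 7.6663 mm.
Equal diagonal AOV ⇒ f₂ = f₁ · 7.6663/15.8644 = 8.54 × 0.48324 ≈ 4.1268 mm.
Short-edge AOV on the new format = 2·arctan(4.55 / (2 × 4.1268)) = 2·arctan(0.55127) ≈ 57.7333°.

57.73°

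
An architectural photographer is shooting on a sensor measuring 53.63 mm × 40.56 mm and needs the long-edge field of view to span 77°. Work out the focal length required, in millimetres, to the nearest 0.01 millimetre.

From α = 2·arctan(w/2f) we get f = w / (2·tan(α/2)).
With w = 53.63 mm and α/2 = 38.5°, tan(α/2) ≈ 0.79544, so f ≈ 53.63 / 1.59087 ≈ 33.7111 mm.

33.71 mm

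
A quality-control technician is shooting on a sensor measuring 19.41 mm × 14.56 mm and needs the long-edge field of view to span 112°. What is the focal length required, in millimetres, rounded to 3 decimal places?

From α = 2·arctan(w/2f) we get f = w / (2·tan(α/2)).
With w = 19.41 mm and α/2 = 56°, tan(α/2) ≈ 1.48256, so f ≈ 19.41 / 2.96512 ≈ 6.5461 mm.

6.546 mm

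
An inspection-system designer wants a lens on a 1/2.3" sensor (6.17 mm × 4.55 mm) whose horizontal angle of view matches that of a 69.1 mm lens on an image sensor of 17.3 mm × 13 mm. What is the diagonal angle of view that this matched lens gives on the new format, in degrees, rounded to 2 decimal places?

Equal horizontal AOV ⇒ f₂ = f₁ · 6.17/17.3 = 69.1 × 0.35665 ≈ 24.6443 mm.
Sensor diagonal = √(6.17² + 4.55²) = √58.7714 ≈ 7.6663 mm.
Diagonal AOV on the new format = 2·arctan(7.6663 / (2 × 24.6443)) = 2·arctan(0.15554) ≈ 17.6816°.

17.68°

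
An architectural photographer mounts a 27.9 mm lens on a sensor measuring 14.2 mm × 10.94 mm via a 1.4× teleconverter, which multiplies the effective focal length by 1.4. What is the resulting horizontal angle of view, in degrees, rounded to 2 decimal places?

Effective focal length f = 27.9 × 1.4 = 39.06 mm.
α = 2·arctan(14.2 / (2 × 39.06)) = 2·arctan(0.18177) ≈ 20.6045°.

20.60°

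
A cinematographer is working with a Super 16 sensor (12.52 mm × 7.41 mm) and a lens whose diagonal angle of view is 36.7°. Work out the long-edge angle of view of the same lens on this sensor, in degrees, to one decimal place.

Sensor diagonal = √(12.52² + 7.41²) = √211.6585 ≈ 14.5485 mm.
From the diagonal AOV: f = 14.5485 / (2·tan(18.35°)) = 14.5485 / 0.66337 ≈ 21.9311 mm.
Long-edge AOV = 2·arctan(12.52 / (2 × 21.9311)) = 2·arctan(0.28544) ≈ 31.8617°.

31.9°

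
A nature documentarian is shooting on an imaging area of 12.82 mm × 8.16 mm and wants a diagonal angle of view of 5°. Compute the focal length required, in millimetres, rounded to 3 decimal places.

Sensor diagonal = √(12.82² + 8.16²) = √230.9380 ≈ 15.1966 mm.
From α = 2·arctan(d/2f) we get f = d / (2·tan(α/2)).
With d = 15.1966 mm and α/2 = 2.5°, tan(α/2) ≈ 0.04366, so f ≈ 15.1966 / 0.08732 ≈ 174.0302 mm.

174.030 mm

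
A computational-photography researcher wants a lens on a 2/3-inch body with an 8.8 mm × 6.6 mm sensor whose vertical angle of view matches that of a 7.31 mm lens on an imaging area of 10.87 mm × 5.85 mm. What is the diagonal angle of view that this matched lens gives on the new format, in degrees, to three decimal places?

Equal vertical AOV ⇒ f₂ = f₁ · 6.6/5.85 = 7.31 × 1.12821 ≈ 8.2472 mm.
Sensor diagonal = √(8.8² + 6.6²) = √121.0000 ≈ 11.0000 mm.
Diagonal AOV on the new format = 2·arctan(11.0000 / (2 × 8.2472)) = 2·arctan(0.66689) ≈ 67.3982°.

67.398°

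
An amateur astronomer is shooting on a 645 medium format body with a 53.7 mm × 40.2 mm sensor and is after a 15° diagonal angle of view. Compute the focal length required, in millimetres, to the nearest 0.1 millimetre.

Sensor diagonal = √(53.7² + 40.2²) = √4499.7300 ≈ 67.0800 mm.
From α = 2·arctan(d/2f) we get f = d / (2·tan(α/2)).
With d = 67.0800 mm and α/2 = 7.5°, tan(α/2) ≈ 0.13165, so f ≈ 67.0800 / 0.26330 ≈ 254.7617 mm.

254.8 mm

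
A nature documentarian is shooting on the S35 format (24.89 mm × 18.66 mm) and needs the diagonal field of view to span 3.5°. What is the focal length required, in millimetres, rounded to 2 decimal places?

Sensor diagonal = √(24.89² + 18.66²) = √967.7077 ≈ 31.1080 mm.
From α = 2·arctan(d/2f) we get f = d / (2·tan(α/2)).
With d = 31.1080 mm and α/2 = 1.75°, tan(α/2) ≈ 0.03055, so f ≈ 31.1080 / 0.06111 ≈ 509.0865 mm.

509.09 mm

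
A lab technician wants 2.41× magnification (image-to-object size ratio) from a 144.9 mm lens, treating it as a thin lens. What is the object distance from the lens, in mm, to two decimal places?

With m = dᵢ/dₒ and 1/f = 1/dₒ + 1/dᵢ, substituting dᵢ = m·dₒ gives 1/f = (1 + 1/m)/dₒ, hence dₒ = f·(1 + 1/m).
dₒ = 144.9 × (1 + 1/2.41) = 144.9 × 1.41494 ≈ 205.024 mm.

205.02 mm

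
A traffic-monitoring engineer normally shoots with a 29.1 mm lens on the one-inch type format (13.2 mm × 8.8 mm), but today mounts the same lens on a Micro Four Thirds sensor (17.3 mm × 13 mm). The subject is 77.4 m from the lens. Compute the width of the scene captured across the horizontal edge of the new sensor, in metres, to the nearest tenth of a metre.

46.0 m

The focal length stays 29.1 mm; the relevant sensor dimension is now w = 17.3 mm. Object distance dₒ = 77.4 m = 77400 mm.
Thin-lens field width W = w·(dₒ − f)/f = 17.3 × (77400 − 29.1)/29.1 ≈ 45997.133 mm = 45.9971 m.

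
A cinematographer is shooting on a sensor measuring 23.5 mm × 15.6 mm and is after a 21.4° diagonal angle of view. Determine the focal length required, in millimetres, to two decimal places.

74.64 mm

Sensor diagonal = √(23.5² + 15.6²) = √795.6100 ≈ 28.2066 mm.
From α = 2·arctan(d/2f) we get f = d / (2·tan(α/2)).
With d = 28.2066 mm and α/2 = 10.7°, tan(α/2) ≈ 0.18895, so f ≈ 28.2066 / 0.37790 ≈ 74.6395 mm.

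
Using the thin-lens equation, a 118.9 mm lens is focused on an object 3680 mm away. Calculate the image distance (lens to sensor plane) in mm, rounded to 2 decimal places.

1/dᵢ = 1/f − 1/dₒ = 1/118.9 − 1/3680 = 0.0081387 mm⁻¹.
dᵢ = 1/0.0081387 ≈ 122.8699 mm.

122.87 mm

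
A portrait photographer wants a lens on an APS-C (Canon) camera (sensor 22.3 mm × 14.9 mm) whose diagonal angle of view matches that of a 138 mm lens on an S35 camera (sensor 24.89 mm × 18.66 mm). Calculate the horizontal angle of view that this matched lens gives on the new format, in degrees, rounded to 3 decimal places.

Sensor diagonal = √(24.89² + 18.66²) = √967.7077 ≈ 31.1080 mm.
Sensor diagonal = √(22.3² + 14.9²) = √719.3000 ≈ 26.8198 mm.
Equal diagonal AOV ⇒ f₂ = f₁ · 26.8198/31.1080 = 138 × 0.86215 ≈ 118.9767 mm.
Horizontal AOV on the new format = 2·arctan(22.3 / (2 × 118.9767)) = 2·arctan(0.09372) ≈ 10.7078°.

10.708°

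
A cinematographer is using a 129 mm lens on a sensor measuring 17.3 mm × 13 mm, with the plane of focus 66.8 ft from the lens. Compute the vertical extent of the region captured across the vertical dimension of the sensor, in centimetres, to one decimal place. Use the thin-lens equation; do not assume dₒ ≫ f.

dₒ: 66.8 ft × 304.8 mm/ft = 20360.64 mm.
Similar triangles through the lens centre give W/dₒ = h/dᵢ; with 1/f = 1/dₒ + 1/dᵢ this gives W = h·(dₒ − f)/f.
W = 13 mm × (20360.6 − 129) / 129 = 13 × 156.8344 ≈ 2038.847 mm = 203.885 cm.

203.9 cm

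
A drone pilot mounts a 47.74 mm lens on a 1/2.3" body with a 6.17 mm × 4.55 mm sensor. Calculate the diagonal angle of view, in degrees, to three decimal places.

Sensor diagonal = √(6.17² + 4.55²) = √58.7714 ≈ 7.6663 mm.
Angle of view α = 2·arctan(d/2f) with d = 7.6663 mm and f = 47.74 mm.
d/2f = 0.08029; arctan(0.08029) ≈ 4.5905°, so α ≈ 9.1811°.

9.181°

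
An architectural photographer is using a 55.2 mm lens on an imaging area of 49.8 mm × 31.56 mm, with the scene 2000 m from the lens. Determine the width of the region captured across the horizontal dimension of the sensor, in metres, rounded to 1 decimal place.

1804.3 m

dₒ: 2000 m = 2e+06 mm.
Similar triangles through the lens centre give W/dₒ = w/dᵢ; with 1/f = 1/dₒ + 1/dᵢ this gives W = w·(dₒ − f)/f.
W = 49.8 mm × (2e+06 − 55.2) / 55.2 = 49.8 × 36230.8841 ≈ 1804298.026 mm = 1804.3 m.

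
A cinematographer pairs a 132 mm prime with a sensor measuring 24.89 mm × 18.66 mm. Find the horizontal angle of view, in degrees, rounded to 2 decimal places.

10.77°

Angle of view α = 2·arctan(w/2f) with w = 24.89 mm and f = 132 mm.
w/2f = 0.09428; arctan(0.09428) ≈ 5.3859°, so α ≈ 10.7719°.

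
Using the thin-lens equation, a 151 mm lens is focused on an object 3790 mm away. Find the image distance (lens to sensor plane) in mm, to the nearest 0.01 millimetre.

1/dᵢ = 1/f − 1/dₒ = 1/151 − 1/3790 = 0.0063587 mm⁻¹.
dᵢ = 1/0.0063587 ≈ 157.2657 mm.

157.27 mm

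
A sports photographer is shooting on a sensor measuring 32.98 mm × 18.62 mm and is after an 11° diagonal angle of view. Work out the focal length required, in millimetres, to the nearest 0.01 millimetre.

Sensor diagonal = √(32.98² + 18.62²) = √1434.3848 ≈ 37.8733 mm.
From α = 2·arctan(d/2f) we get f = d / (2·tan(α/2)).
With d = 37.8733 mm and α/2 = 5.5°, tan(α/2) ≈ 0.09629, so f ≈ 37.8733 / 0.19258 ≈ 196.6645 mm.

196.66 mm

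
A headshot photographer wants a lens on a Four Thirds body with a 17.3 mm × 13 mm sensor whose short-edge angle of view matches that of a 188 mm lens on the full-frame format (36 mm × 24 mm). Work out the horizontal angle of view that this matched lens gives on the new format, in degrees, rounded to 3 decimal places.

9.710°

Equal short-edge AOV ⇒ f₂ = f₁ · 13/24 = 188 × 0.54167 ≈ 101.8333 mm.
Horizontal AOV on the new format = 2·arctan(17.3 / (2 × 101.8333)) = 2·arctan(0.08494) ≈ 9.7104°.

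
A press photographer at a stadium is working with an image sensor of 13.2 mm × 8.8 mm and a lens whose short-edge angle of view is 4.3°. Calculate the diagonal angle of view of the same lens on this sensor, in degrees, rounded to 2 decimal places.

7.74°

From the short-edge AOV: f = 8.8 / (2·tan(2.15°)) = 8.8 / 0.07508 ≈ 117.2014 mm.
Sensor diagonal = √(13.2² + 8.8²) = √251.6800 ≈ 15.8644 mm.
Diagonal AOV = 2·arctan(15.8644 / (2 × 117.2014)) = 2·arctan(0.06768) ≈ 7.7438°.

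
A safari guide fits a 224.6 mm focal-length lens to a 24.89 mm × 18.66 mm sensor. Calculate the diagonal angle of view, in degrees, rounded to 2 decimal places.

7.92°

Sensor diagonal = √(24.89² + 18.66²) = √967.7077 ≈ 31.1080 mm.
Angle of view α = 2·arctan(d/2f) with d = 31.1080 mm and f = 224.6 mm.
d/2f = 0.06925; arctan(0.06925) ≈ 3.9615°, so α ≈ 7.9230°.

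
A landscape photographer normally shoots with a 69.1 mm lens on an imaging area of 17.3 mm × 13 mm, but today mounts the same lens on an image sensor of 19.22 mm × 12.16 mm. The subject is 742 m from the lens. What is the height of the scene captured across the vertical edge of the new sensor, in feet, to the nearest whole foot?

The focal length stays 69.1 mm; the relevant sensor dimension is now h = 12.16 mm. Object distance dₒ = 742 m = 742000 mm.
Thin-lens field height W = h·(dₒ − f)/f = 12.16 × (742000 − 69.1)/69.1 ≈ 130562.659 mm = 130562.659/304.8 ft = 428.355 ft.

428 ft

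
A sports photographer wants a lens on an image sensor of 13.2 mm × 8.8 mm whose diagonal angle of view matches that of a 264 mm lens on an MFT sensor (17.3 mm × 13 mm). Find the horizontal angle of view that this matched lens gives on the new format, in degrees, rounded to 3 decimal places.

Sensor diagonal = √(17.3² + 13²) = √468.2900 ≈ 21.6400 mm.
Sensor diagonal = √(13.2² + 8.8²) = √251.6800 ≈ 15.8644 mm.
Equal diagonal AOV ⇒ f₂ = f₁ · 15.8644/21.6400 = 264 × 0.73311 ≈ 193.5400 mm.
Horizontal AOV on the new format = 2·arctan(13.2 / (2 × 193.5400)) = 2·arctan(0.03410) ≈ 3.9062°.

3.906°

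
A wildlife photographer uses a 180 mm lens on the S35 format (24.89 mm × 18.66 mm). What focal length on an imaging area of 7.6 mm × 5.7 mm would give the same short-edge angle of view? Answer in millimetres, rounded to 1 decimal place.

55.0 mm

Equal angle of view means equal height/f ratio, so f₂ = f₁ · (height₂/height₁) = 180 × 5.7/18.66.
f₂ = 180 × 0.30547 ≈ 54.984 mm.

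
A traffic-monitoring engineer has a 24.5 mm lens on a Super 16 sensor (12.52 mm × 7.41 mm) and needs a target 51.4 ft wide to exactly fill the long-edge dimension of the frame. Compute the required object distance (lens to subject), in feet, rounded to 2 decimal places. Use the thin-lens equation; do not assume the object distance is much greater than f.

W: 51.4 ft × 304.8 mm/ft = 15666.72 mm.
Magnification m = w/W = dᵢ/dₒ; combined with 1/f = 1/dₒ + 1/dᵢ this gives dₒ = f·(1 + W/w).
dₒ = 24.5 mm × (1 + 15666.7/12.52) = 24.5 × 1252.3354 ≈ 30682.218 mm = 30682.218/304.8 ft = 100.663 ft.

100.66 ft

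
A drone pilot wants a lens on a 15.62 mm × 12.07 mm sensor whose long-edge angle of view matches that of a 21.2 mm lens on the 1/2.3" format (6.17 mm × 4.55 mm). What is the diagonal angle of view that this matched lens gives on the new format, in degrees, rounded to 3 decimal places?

Equal long-edge AOV ⇒ f₂ = f₁ · 15.62/6.17 = 21.2 × 2.53160 ≈ 53.6700 mm.
Sensor diagonal = √(15.62² + 12.07²) = √389.6693 ≈ 19.7400 mm.
Diagonal AOV on the new format = 2·arctan(19.7400 / (2 × 53.6700)) = 2·arctan(0.18390) ≈ 20.8408°.

20.841°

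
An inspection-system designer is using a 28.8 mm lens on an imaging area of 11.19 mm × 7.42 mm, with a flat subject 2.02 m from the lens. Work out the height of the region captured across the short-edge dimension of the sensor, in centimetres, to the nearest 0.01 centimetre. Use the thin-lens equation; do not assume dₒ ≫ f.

dₒ: 2.02 m = 2020 mm.
Similar triangles through the lens centre give W/dₒ = h/dᵢ; with 1/f = 1/dₒ + 1/dᵢ this gives W = h·(dₒ − f)/f.
W = 7.42 mm × (2020 − 28.8) / 28.8 = 7.42 × 69.1389 ≈ 513.011 mm = 51.3011 cm.

51.30 cm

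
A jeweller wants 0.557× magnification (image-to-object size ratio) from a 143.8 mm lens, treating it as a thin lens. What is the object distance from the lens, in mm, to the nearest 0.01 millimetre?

With m = dᵢ/dₒ and 1/f = 1/dₒ + 1/dᵢ, substituting dᵢ = m·dₒ gives 1/f = (1 + 1/m)/dₒ, hence dₒ = f·(1 + 1/m).
dₒ = 143.8 × (1 + 1/0.557) = 143.8 × 2.79533 ≈ 401.969 mm.

401.97 mm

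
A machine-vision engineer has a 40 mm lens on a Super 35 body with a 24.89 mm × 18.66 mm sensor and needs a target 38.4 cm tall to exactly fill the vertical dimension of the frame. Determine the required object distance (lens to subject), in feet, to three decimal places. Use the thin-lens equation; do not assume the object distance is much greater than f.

W: 38.4 cm = 384 mm.
Magnification m = h/W = dᵢ/dₒ; combined with 1/f = 1/dₒ + 1/dᵢ this gives dₒ = f·(1 + W/h).
dₒ = 40 mm × (1 + 384/18.66) = 40 × 21.5788 ≈ 863.151 mm = 863.151/304.8 ft = 2.83186 ft.

2.832 ft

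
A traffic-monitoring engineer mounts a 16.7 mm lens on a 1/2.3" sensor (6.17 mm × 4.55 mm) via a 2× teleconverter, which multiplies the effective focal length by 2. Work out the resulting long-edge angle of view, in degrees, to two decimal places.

Effective focal length f = 16.7 × 2 = 33.4 mm.
α = 2·arctan(6.17 / (2 × 33.4)) = 2·arctan(0.09237) ≈ 10.5543°.

10.55°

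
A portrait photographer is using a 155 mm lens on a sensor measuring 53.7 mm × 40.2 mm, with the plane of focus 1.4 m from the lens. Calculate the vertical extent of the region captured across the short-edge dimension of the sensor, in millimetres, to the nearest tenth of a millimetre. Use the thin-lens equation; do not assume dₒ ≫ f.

dₒ: 1.4 m = 1400 mm.
Similar triangles through the lens centre give W/dₒ = h/dᵢ; with 1/f = 1/dₒ + 1/dᵢ this gives W = h·(dₒ − f)/f.
W = 40.2 mm × (1400 − 155) / 155 = 40.2 × 8.0323 ≈ 322.897 mm.

322.9 mm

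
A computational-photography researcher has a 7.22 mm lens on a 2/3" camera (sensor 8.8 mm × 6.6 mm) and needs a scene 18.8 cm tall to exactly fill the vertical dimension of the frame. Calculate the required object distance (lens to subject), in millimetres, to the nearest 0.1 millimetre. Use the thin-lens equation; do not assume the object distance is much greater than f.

212.9 mm

W: 18.8 cm = 188 mm.
Magnification m = h/W = dᵢ/dₒ; combined with 1/f = 1/dₒ + 1/dᵢ this gives dₒ = f·(1 + W/h).
dₒ = 7.22 mm × (1 + 188/6.6) = 7.22 × 29.4848 ≈ 212.881 mm.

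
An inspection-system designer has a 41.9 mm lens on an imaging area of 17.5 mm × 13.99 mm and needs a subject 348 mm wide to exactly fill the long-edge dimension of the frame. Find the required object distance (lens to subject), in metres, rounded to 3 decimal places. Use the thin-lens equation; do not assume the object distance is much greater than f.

0.875 m

Magnification m = w/W = dᵢ/dₒ; combined with 1/f = 1/dₒ + 1/dᵢ this gives dₒ = f·(1 + W/w).
dₒ = 41.9 mm × (1 + 348/17.5) = 41.9 × 20.8857 ≈ 875.111 mm = 0.875111 m.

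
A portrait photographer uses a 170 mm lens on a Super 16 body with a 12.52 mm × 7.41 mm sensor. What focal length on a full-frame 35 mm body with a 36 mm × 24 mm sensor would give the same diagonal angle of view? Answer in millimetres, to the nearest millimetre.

506 mm

Sensor diagonal = √(12.52² + 7.41²) = √211.6585 ≈ 14.5485 mm.
Sensor diagonal = √(36² + 24²) = √1872.0000 ≈ 43.2666 mm.
Equal angle of view means equal diagonal/f ratio, so f₂ = f₁ · (diagonal₂/diagonal₁) = 170 × 43.2666/14.5485.
f₂ = 170 × 2.97396 ≈ 505.573 mm.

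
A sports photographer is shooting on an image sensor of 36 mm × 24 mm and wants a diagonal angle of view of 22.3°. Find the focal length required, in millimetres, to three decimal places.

109.759 mm

Sensor diagonal = √(36² + 24²) = √1872.0000 ≈ 43.2666 mm.
From α = 2·arctan(d/2f) we get f = d / (2·tan(α/2)).
With d = 43.2666 mm and α/2 = 11.15°, tan(α/2) ≈ 0.19710, so f ≈ 43.2666 / 0.39420 ≈ 109.7588 mm.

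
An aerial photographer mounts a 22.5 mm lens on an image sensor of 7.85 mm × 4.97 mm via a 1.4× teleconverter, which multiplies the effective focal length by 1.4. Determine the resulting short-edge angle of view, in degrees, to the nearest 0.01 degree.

9.02°

Effective focal length f = 22.5 × 1.4 = 31.5 mm.
α = 2·arctan(4.97 / (2 × 31.5)) = 2·arctan(0.07889) ≈ 9.0213°.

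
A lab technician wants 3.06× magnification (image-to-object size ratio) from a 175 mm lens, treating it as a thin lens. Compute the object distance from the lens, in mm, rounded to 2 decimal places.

232.19 mm

With m = dᵢ/dₒ and 1/f = 1/dₒ + 1/dᵢ, substituting dᵢ = m·dₒ gives 1/f = (1 + 1/m)/dₒ, hence dₒ = f·(1 + 1/m).
dₒ = 175 × (1 + 1/3.06) = 175 × 1.32680 ≈ 232.190 mm.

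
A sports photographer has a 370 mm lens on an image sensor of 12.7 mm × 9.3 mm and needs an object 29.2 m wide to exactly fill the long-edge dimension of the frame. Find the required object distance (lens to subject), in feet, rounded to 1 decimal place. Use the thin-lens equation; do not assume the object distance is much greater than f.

W: 29.2 m = 29200 mm.
Magnification m = w/W = dᵢ/dₒ; combined with 1/f = 1/dₒ + 1/dᵢ this gives dₒ = f·(1 + W/w).
dₒ = 370 mm × (1 + 29200/12.7) = 370 × 2300.2126 ≈ 851078.661 mm = 851078.661/304.8 ft = 2792.25 ft.

2792.3 ft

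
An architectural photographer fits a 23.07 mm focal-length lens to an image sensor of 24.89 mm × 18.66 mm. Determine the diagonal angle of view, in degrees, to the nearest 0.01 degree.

67.98°

Sensor diagonal = √(24.89² + 18.66²) = √967.7077 ≈ 31.1080 mm.
Angle of view α = 2·arctan(d/2f) with d = 31.1080 mm and f = 23.07 mm.
d/2f = 0.67421; arctan(0.67421) ≈ 33.9882°, so α ≈ 67.9764°.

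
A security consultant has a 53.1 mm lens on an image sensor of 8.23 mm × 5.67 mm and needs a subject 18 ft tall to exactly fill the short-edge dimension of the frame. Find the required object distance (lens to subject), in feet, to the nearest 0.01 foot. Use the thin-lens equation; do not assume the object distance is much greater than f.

168.75 ft

W: 18 ft × 304.8 mm/ft = 5486.40 mm.
Magnification m = h/W = dᵢ/dₒ; combined with 1/f = 1/dₒ + 1/dᵢ this gives dₒ = f·(1 + W/h).
dₒ = 53.1 mm × (1 + 5486.4/5.67) = 53.1 × 968.6190 ≈ 51433.670 mm = 51433.670/304.8 ft = 168.746 ft.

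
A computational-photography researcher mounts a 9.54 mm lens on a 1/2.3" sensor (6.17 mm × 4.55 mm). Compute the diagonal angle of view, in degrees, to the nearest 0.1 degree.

43.8°

Sensor diagonal = √(6.17² + 4.55²) = √58.7714 ≈ 7.6663 mm.
Angle of view α = 2·arctan(d/2f) with d = 7.6663 mm and f = 9.54 mm.
d/2f = 0.40180; arctan(0.40180) ≈ 21.8900°, so α ≈ 43.7800°.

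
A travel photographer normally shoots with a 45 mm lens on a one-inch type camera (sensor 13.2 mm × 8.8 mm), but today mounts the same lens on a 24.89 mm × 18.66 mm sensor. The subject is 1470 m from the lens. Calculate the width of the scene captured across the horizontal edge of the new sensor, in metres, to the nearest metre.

The focal length stays 45 mm; the relevant sensor dimension is now w = 24.89 mm. Object distance dₒ = 1470 m = 1.47e+06 mm.
Thin-lens field width W = w·(dₒ − f)/f = 24.89 × (1.47e+06 − 45)/45 ≈ 813048.443 mm = 813.048 m.

813 m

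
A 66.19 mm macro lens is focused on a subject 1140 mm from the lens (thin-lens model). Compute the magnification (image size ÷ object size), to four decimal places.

Thin lens: 1/f = 1/dₒ + 1/dᵢ → 1/dᵢ = 1/66.19 − 1/1140 = 0.0142308 mm⁻¹, so dᵢ ≈ 70.2700 mm.
Magnification m = dᵢ/dₒ = 70.2700/1140 ≈ 0.06164.

0.0616×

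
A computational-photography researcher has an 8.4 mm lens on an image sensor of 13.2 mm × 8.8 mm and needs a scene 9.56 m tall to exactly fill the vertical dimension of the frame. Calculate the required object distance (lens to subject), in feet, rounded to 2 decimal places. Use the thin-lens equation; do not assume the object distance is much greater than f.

29.97 ft

W: 9.56 m = 9560 mm.
Magnification m = h/W = dᵢ/dₒ; combined with 1/f = 1/dₒ + 1/dᵢ this gives dₒ = f·(1 + W/h).
dₒ = 8.4 mm × (1 + 9560/8.8) = 8.4 × 1087.3636 ≈ 9133.855 mm = 9133.855/304.8 ft = 29.9667 ft.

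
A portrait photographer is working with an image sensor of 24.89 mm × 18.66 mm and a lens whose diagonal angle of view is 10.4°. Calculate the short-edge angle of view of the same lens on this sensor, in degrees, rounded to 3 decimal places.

6.249°

Sensor diagonal = √(24.89² + 18.66²) = √967.7077 ≈ 31.1080 mm.
From the diagonal AOV: f = 31.1080 / (2·tan(5.2°)) = 31.1080 / 0.18201 ≈ 170.9097 mm.
Short-edge AOV = 2·arctan(18.66 / (2 × 170.9097)) = 2·arctan(0.05459) ≈ 6.2494°.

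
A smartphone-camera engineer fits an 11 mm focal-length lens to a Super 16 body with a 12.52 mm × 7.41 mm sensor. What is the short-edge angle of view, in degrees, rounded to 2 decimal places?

Angle of view α = 2·arctan(h/2f) with h = 7.41 mm and f = 11 mm.
h/2f = 0.33682; arctan(0.33682) ≈ 18.6145°, so α ≈ 37.2289°.

37.23°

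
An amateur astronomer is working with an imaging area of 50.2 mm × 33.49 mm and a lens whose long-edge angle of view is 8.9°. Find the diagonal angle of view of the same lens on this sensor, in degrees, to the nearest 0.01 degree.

From the long-edge AOV: f = 50.2 / (2·tan(4.45°)) = 50.2 / 0.15565 ≈ 322.5239 mm.
Sensor diagonal = √(50.2² + 33.49²) = √3641.6201 ≈ 60.3458 mm.
Diagonal AOV = 2·arctan(60.3458 / (2 × 322.5239)) = 2·arctan(0.09355) ≈ 10.6892°.

10.69°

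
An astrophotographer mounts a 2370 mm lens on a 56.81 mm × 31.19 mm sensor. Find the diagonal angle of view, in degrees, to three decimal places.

1.567°

Sensor diagonal = √(56.81² + 31.19²) = √4200.1922 ≈ 64.8089 mm.
Angle of view α = 2·arctan(d/2f) with d = 64.8089 mm and f = 2370 mm.
d/2f = 0.01367; arctan(0.01367) ≈ 0.7833°, so α ≈ 1.5667°.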